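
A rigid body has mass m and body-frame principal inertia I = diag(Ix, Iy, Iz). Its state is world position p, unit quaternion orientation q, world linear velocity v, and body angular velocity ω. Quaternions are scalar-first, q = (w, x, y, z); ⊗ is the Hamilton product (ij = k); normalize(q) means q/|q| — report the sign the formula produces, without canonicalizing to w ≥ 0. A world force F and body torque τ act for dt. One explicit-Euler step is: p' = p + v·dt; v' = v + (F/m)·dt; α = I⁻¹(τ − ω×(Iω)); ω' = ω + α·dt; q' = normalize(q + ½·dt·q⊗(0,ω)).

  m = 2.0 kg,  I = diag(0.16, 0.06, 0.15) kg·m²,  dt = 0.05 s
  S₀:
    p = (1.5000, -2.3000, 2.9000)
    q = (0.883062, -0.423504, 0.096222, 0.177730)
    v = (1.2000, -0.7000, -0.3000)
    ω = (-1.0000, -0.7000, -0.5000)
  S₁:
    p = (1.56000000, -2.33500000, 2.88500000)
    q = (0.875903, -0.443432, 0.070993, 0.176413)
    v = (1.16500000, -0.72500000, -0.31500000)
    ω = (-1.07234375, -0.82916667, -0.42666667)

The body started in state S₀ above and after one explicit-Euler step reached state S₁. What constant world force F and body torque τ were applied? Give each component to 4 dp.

Δω = ω₁−ω₀ = (-0.07234375, -0.12916667, 0.07333333)
applied torque τ = (-0.2000, -0.1500, 0.1500)
velocity change Δv = (-0.03500000, -0.02500000, -0.01500000)
m·(v₁−v₀)/dt = (-1.4000, -1.0000, -0.6000)

F = (-1.4000, -1.0000, -0.6000)
τ = (-0.2000, -0.1500, 0.1500)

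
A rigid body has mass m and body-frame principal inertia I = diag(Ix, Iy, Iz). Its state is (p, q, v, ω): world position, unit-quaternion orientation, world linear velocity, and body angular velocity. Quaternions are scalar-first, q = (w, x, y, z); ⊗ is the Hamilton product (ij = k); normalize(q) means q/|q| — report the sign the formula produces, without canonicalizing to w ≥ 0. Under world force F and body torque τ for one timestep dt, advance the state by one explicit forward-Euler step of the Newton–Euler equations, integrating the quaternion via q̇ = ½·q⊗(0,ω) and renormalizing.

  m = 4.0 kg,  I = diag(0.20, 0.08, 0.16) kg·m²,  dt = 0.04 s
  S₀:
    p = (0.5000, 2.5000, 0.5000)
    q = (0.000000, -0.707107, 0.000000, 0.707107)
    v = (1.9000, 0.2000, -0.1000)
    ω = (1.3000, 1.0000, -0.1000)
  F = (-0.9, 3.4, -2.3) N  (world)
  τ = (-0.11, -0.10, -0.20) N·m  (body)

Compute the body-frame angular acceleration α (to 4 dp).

precession coupling ω×(Iω) = (-0.0080, -0.0052, -0.1560)
(τ − ω×Iω)/I = (-0.5100, -1.1850, -0.2750)

α = (-0.5100, -1.1850, -0.2750)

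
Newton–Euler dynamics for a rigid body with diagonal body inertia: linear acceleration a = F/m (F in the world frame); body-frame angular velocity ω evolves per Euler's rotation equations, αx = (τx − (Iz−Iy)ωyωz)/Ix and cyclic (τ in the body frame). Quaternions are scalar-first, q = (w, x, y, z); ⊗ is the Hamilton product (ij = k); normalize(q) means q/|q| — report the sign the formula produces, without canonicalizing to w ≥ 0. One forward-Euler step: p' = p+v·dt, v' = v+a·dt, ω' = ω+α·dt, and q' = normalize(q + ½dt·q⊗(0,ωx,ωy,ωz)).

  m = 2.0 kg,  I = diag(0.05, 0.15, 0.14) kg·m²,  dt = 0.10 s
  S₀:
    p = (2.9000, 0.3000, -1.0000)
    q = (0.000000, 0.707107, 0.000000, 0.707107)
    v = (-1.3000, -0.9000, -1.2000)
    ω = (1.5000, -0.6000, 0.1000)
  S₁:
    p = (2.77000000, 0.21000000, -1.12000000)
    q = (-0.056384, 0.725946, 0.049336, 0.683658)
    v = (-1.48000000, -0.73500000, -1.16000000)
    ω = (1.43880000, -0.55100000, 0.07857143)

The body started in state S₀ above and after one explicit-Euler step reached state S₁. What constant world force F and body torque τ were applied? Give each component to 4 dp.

F = (-3.6000, 3.3000, 0.8000)
τ = (-0.0300, 0.0600, -0.1200)

v₁ − v₀ = (-0.18000000, 0.16500000, 0.04000000)
F = m·Δv/dt = (-3.6000, 3.3000, 0.8000)
Δω = ω₁−ω₀ = (-0.06120000, 0.04900000, -0.02142857)
precession coupling = (0.0006, -0.0135, -0.0900)
τ = I·(Δω/dt) + ω₀×(Iω₀) = (-0.0300, 0.0600, -0.1200)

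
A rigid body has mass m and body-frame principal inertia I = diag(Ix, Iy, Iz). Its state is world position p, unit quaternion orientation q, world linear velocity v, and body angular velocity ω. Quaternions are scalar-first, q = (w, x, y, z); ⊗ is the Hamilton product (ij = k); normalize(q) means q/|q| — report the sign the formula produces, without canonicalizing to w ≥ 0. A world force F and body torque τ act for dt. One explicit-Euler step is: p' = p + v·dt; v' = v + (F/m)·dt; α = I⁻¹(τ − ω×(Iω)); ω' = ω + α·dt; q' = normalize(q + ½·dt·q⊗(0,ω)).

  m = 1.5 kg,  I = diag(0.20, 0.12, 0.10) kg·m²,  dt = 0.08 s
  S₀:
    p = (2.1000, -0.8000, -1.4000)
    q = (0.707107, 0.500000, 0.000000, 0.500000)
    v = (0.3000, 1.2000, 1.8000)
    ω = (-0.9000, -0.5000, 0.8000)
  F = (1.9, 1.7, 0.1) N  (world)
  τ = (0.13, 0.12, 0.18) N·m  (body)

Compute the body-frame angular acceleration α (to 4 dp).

α = (0.6100, 1.6000, 2.1600)

gyro term ω×Iω = (0.0080, -0.0720, -0.0360)
α = I⁻¹(τ − ω×Iω) = (0.6100, 1.6000, 2.1600)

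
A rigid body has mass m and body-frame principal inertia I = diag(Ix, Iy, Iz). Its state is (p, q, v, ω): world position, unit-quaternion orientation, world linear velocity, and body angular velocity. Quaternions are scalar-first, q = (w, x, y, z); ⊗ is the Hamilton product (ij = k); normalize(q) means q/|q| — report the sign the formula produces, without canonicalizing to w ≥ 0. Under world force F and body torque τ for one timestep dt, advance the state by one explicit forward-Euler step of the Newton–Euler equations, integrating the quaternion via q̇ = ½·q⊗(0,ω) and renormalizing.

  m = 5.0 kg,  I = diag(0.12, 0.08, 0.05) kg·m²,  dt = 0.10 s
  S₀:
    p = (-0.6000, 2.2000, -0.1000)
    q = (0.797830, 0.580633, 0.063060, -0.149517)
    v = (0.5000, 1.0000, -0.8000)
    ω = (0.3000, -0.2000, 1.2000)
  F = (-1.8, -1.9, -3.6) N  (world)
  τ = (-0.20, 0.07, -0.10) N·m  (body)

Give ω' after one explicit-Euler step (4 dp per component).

gyro term ω×Iω = (0.0072, 0.0252, 0.0024)
α = I⁻¹(τ − ω×Iω) = (-1.7267, 0.5600, -2.0480)
ω + α·dt = (0.1273, -0.1440, 0.9952)

ω' = (0.1273, -0.1440, 0.9952)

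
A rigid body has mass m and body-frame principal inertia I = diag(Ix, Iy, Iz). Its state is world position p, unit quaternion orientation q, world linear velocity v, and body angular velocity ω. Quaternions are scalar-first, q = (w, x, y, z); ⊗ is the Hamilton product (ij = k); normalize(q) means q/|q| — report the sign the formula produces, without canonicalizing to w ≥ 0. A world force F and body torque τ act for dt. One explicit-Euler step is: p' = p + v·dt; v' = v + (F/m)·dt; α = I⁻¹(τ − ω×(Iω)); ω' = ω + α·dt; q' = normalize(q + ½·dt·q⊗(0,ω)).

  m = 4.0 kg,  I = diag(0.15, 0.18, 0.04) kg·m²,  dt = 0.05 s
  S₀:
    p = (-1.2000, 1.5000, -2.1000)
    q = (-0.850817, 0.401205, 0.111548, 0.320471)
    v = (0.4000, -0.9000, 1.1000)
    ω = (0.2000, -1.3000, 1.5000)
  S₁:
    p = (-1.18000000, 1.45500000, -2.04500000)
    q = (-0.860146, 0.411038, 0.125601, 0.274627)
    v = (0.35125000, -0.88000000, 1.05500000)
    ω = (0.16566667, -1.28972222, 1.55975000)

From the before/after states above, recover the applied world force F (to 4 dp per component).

F = (-3.9000, 1.6000, -3.6000)

velocity change Δv = (-0.04875000, 0.02000000, -0.04500000)
F = m·Δv/dt = (-3.9000, 1.6000, -3.6000)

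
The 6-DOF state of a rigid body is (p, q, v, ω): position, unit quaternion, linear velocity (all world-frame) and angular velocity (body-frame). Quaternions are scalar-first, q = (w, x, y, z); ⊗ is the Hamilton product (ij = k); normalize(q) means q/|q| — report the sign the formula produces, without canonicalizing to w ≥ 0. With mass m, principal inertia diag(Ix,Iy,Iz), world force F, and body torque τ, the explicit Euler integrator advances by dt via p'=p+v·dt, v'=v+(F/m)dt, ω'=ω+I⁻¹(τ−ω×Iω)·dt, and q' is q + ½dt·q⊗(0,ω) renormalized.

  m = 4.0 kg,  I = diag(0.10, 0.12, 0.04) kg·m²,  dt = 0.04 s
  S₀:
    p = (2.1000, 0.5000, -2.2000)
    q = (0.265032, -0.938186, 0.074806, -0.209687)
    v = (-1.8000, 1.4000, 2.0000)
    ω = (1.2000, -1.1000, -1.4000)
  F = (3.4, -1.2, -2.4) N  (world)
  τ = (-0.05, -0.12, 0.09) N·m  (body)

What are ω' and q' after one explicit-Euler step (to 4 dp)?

precession coupling ω×(Iω) = (-0.1232, -0.1008, -0.0264)
α = I⁻¹(τ − ω×Iω) = (0.7320, -0.1600, 2.9100)
new body rate ω' = (1.2293, -1.1064, -1.2836)
q⊗(0,ω) = (0.9145480, -0.0173457, -1.8566200, 0.5711926)
q' = normalize(q + ½dt·q⊗(0,ω)) = (0.2831, -0.9377, 0.0376, -0.1981)

ω' = (1.2293, -1.1064, -1.2836)
q' = (0.2831, -0.9377, 0.0376, -0.1981)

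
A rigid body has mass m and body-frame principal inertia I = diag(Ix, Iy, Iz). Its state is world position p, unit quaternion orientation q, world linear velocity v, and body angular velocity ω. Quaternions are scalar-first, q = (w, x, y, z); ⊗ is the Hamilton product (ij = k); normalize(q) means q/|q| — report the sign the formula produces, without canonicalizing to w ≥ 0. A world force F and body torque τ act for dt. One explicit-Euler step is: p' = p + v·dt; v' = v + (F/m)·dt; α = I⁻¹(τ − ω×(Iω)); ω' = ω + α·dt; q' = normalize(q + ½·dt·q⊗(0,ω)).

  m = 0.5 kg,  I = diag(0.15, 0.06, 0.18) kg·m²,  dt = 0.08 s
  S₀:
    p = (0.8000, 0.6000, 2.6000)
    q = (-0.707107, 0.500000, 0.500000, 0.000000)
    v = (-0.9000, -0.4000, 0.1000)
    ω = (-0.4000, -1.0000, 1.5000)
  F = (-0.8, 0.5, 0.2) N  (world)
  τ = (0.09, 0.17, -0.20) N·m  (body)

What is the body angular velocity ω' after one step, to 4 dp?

ω' = (-0.2560, -0.7973, 1.4271)

angular accel α = (1.8000, 2.5333, -0.9111)
ω + α·dt = (-0.2560, -0.7973, 1.4271)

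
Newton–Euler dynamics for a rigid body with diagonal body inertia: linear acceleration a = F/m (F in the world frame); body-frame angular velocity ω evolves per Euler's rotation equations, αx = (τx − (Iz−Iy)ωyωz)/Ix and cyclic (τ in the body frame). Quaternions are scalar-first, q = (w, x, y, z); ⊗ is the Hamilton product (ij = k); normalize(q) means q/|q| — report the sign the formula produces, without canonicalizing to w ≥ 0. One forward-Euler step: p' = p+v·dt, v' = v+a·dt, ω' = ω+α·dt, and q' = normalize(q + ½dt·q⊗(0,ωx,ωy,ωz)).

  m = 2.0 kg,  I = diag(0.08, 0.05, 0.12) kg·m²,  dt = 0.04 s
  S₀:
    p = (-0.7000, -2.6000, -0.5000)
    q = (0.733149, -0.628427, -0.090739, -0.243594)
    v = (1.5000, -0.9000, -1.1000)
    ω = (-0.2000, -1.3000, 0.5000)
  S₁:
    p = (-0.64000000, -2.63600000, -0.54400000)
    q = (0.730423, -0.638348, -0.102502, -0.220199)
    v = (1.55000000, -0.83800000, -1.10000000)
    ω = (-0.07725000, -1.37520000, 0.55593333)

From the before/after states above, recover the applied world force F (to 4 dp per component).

Δv = v₁−v₀ = (0.05000000, 0.06200000, 0.00000000)
m·(v₁−v₀)/dt = (2.5000, 3.1000, 0.0000)

F = (2.5000, 3.1000, 0.0000)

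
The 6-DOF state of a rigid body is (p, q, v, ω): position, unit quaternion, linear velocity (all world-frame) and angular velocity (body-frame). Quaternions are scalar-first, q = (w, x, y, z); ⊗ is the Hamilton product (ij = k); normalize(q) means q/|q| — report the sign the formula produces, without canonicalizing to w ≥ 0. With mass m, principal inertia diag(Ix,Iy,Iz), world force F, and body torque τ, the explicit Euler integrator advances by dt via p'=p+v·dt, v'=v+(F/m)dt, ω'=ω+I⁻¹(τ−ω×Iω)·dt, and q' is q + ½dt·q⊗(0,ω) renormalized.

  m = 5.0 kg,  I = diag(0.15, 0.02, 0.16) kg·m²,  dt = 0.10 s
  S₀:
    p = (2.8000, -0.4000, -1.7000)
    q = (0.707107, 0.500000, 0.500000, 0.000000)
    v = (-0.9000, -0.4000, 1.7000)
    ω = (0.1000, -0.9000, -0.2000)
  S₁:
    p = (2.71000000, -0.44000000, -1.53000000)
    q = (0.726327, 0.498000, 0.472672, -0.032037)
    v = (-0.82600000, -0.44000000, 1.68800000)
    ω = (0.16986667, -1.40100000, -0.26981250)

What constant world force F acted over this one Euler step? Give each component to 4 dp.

F = (3.7000, -2.0000, -0.6000)

velocity change Δv = (0.07400000, -0.04000000, -0.01200000)
m·(v₁−v₀)/dt = (3.7000, -2.0000, -0.6000)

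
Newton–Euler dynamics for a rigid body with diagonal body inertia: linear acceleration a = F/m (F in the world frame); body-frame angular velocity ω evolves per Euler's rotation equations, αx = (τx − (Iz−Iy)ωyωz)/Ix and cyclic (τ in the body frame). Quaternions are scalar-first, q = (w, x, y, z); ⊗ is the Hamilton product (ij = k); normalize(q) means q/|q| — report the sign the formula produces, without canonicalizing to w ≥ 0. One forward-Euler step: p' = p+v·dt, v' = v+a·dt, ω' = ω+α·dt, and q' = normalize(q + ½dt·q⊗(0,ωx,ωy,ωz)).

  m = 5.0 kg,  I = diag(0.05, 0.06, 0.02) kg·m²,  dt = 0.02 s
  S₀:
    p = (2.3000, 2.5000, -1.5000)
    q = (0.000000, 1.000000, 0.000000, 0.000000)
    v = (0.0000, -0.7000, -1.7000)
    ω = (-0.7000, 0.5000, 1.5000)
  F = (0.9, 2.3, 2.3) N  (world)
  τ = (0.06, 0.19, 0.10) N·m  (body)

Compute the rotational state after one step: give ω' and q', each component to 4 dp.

(τ − ω×Iω)/I = (1.8000, 3.6917, 5.1750)
new body rate ω' = (-0.6640, 0.5738, 1.6035)
2q̇ = q⊗(0,ω) = (0.7000000, 0.0000000, -1.5000000, 0.5000000)
updated quaternion q' = (0.0070, 0.9999, -0.0150, 0.0050)

ω' = (-0.6640, 0.5738, 1.6035)
q' = (0.0070, 0.9999, -0.0150, 0.0050)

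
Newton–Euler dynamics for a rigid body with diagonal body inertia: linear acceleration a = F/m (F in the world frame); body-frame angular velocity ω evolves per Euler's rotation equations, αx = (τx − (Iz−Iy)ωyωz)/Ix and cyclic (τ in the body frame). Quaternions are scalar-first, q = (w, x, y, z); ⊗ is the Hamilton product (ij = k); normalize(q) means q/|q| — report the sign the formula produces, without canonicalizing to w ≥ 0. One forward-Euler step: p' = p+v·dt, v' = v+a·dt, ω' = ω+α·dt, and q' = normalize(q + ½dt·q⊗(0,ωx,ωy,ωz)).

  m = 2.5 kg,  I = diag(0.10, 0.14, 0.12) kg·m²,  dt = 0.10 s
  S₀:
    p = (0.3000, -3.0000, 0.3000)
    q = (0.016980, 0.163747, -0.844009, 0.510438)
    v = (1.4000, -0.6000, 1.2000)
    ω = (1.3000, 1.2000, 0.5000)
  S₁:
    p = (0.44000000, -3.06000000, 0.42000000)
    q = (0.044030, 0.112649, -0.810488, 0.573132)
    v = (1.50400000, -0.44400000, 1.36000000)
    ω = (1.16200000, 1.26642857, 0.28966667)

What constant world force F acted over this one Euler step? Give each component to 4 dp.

F = (2.6000, 3.9000, 4.0000)

v₁ − v₀ = (0.10400000, 0.15600000, 0.16000000)
applied force F = (2.6000, 3.9000, 4.0000)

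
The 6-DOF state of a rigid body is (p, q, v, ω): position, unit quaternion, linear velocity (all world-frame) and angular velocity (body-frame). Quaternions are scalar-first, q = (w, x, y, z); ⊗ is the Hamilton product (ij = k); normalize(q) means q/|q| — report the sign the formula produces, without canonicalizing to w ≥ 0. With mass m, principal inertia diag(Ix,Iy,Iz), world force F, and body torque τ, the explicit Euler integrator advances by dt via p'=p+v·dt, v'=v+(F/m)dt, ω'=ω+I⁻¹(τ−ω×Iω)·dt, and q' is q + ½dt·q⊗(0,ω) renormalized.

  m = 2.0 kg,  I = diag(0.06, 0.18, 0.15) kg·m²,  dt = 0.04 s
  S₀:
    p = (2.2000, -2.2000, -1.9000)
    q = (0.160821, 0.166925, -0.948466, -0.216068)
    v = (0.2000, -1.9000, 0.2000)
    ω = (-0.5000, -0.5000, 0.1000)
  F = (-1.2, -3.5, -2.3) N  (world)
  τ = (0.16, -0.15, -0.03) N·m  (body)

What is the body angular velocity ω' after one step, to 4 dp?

ω' = (-0.3943, -0.5343, 0.0840)

ω×(Iω) gyroscopic = (0.0015, 0.0045, 0.0300)
(τ − ω×Iω)/I = (2.6417, -0.8583, -0.4000)
new body rate ω' = (-0.3943, -0.5343, 0.0840)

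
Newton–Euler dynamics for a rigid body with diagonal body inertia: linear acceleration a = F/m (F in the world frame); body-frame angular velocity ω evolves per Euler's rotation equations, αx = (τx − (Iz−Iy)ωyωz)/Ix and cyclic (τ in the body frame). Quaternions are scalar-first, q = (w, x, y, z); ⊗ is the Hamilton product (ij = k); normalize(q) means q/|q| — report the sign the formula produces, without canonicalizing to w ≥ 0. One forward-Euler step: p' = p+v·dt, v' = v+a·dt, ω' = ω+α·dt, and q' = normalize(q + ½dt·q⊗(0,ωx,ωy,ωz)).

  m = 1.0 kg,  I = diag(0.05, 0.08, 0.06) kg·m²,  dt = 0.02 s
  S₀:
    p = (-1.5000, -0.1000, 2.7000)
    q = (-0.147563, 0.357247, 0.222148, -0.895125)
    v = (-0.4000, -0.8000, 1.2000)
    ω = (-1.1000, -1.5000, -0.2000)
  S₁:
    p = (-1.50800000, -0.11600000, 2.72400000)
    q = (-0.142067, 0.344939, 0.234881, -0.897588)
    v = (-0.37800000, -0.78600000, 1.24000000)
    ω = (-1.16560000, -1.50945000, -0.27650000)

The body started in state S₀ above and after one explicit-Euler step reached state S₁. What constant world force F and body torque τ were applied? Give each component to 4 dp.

F = (1.1000, 0.7000, 2.0000)
τ = (-0.1700, -0.0400, -0.1800)

velocity change Δv = (0.02200000, 0.01400000, 0.04000000)
m·(v₁−v₀)/dt = (1.1000, 0.7000, 2.0000)
rate change Δω = (-0.06560000, -0.00945000, -0.07650000)
τ = I·(Δω/dt) + ω₀×(Iω₀) = (-0.1700, -0.0400, -0.1800)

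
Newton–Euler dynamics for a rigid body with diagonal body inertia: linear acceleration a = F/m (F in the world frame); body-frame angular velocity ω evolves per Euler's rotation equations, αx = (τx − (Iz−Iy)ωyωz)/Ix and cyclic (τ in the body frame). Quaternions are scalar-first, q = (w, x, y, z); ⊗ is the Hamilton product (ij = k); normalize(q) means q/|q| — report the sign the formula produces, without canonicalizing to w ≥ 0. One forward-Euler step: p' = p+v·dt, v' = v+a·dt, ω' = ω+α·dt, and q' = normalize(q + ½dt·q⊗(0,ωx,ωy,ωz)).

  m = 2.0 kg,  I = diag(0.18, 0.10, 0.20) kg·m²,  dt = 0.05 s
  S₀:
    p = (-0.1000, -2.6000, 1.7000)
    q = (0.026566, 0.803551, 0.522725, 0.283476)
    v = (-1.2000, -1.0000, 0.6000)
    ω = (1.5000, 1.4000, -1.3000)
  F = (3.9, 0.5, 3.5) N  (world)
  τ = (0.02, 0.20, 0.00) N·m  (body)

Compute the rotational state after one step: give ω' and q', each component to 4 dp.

ω×(Iω) gyroscopic = (-0.1820, 0.0390, -0.1680)
(τ − ω×Iω)/I = (1.1222, 1.6100, 0.8400)
ω + α·dt = (1.5561, 1.4805, -1.2580)
q⊗(0,ω) = (-1.5686227, -1.0365599, 1.5070227, 0.3063481)
q + ½dt·q⊗(0,ω), renormalized = (-0.0126, 0.7762, 0.5594, 0.2906)

ω' = (1.5561, 1.4805, -1.2580)
q' = (-0.0126, 0.7762, 0.5594, 0.2906)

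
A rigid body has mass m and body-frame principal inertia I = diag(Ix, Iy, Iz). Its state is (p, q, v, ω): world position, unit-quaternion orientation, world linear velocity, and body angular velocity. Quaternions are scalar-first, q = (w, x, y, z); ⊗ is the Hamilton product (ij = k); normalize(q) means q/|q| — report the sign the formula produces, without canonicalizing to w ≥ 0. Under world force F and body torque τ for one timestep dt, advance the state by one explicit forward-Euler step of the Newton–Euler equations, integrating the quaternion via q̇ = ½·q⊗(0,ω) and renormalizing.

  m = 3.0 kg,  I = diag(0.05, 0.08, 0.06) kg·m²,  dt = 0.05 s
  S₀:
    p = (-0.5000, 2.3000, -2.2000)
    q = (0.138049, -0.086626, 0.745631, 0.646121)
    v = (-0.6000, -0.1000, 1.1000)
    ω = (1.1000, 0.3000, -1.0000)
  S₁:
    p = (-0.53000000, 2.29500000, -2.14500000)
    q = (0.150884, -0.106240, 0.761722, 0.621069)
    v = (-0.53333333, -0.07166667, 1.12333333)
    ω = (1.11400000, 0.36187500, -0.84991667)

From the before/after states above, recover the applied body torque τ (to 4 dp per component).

rate change Δω = (0.01400000, 0.06187500, 0.15008333)
applied torque τ = (0.0200, 0.1100, 0.1900)

τ = (0.0200, 0.1100, 0.1900)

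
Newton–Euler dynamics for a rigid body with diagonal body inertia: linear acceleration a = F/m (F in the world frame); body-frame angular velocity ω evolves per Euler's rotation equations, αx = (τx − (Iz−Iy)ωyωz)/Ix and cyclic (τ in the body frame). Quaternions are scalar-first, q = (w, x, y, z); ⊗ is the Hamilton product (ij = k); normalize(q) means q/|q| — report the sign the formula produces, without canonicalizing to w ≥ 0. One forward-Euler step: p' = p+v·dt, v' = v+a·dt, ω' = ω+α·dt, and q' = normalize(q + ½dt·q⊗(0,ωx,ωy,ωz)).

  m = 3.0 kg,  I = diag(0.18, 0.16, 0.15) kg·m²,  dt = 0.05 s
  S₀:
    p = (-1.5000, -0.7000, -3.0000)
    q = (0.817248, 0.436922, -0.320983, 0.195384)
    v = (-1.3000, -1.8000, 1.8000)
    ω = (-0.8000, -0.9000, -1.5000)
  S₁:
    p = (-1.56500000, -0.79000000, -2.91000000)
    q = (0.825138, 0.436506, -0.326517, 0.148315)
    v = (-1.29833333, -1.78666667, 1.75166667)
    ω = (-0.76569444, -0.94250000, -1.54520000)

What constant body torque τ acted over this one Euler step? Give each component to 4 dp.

τ = (0.1100, -0.1000, -0.1500)

rate change Δω = (0.03430556, -0.04250000, -0.04520000)
ω₀×(Iω₀) = (-0.0135, 0.0360, -0.0144)
τ = I·(Δω/dt) + ω₀×(Iω₀) = (0.1100, -0.1000, -0.1500)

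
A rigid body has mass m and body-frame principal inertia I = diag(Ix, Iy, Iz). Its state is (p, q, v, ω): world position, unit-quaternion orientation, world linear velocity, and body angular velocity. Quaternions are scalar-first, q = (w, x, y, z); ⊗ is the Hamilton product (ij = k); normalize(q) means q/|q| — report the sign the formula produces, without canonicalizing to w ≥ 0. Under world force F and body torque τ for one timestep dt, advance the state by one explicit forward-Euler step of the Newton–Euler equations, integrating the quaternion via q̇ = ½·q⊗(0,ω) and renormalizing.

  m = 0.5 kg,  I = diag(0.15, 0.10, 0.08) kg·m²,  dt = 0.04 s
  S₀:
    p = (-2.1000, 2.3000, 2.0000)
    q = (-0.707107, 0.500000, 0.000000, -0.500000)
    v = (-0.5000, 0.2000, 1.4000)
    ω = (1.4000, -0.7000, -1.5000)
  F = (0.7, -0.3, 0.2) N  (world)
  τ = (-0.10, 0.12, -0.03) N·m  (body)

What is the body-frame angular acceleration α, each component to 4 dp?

gyro term ω×Iω = (-0.0210, -0.1470, 0.0490)
α = I⁻¹(τ − ω×Iω) = (-0.5267, 2.6700, -0.9875)

α = (-0.5267, 2.6700, -0.9875)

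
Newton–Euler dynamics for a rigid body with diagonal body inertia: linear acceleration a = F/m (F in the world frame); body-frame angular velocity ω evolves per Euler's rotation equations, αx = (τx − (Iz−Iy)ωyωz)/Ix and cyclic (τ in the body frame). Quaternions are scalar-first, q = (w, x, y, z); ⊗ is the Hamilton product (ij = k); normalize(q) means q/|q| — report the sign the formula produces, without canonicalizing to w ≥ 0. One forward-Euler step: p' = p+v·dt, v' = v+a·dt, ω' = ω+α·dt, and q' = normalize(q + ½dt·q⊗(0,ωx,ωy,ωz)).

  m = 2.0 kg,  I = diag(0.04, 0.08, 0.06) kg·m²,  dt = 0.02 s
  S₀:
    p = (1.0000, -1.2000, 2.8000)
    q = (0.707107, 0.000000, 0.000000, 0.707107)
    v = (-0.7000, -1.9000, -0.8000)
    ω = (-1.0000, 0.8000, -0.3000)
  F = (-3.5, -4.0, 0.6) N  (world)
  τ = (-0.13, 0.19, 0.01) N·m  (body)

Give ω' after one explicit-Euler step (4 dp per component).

ω' = (-1.0674, 0.8490, -0.2860)

α = I⁻¹(τ − ω×Iω) = (-3.3700, 2.4500, 0.7000)
new body rate ω' = (-1.0674, 0.8490, -0.2860)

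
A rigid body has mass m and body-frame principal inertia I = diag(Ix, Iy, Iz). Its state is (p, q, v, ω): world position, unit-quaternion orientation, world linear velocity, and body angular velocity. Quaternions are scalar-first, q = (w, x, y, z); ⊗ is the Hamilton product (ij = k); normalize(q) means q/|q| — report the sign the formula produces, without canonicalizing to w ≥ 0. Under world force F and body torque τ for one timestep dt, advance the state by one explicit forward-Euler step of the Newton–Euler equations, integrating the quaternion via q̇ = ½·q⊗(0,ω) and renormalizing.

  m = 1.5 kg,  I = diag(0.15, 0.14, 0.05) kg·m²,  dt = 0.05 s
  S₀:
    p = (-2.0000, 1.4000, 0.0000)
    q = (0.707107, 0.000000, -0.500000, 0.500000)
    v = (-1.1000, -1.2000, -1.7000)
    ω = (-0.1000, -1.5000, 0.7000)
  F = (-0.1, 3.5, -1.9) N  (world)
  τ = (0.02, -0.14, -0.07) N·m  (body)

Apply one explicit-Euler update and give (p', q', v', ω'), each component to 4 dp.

linear accel F/m = (-0.0667, 2.3333, -1.2667)
new position p' = (-2.0550, 1.3400, -0.0850)
new velocity v' = (-1.1033, -1.0833, -1.7633)
precession coupling ω×(Iω) = (0.0945, -0.0070, -0.0015)
(τ − ω×Iω)/I = (-0.4967, -0.9500, -1.3700)
new body rate ω' = (-0.1248, -1.5475, 0.6315)
Hamilton product q⊗(0,ω) = (-1.1000000, 0.3292893, -1.1106605, 0.4449749)
q + ½dt·q⊗(0,ω), renormalized = (0.6790, 0.0082, -0.5273, 0.5107)

p' = (-2.0550, 1.3400, -0.0850)
q' = (0.6790, 0.0082, -0.5273, 0.5107)
v' = (-1.1033, -1.0833, -1.7633)
ω' = (-0.1248, -1.5475, 0.6315)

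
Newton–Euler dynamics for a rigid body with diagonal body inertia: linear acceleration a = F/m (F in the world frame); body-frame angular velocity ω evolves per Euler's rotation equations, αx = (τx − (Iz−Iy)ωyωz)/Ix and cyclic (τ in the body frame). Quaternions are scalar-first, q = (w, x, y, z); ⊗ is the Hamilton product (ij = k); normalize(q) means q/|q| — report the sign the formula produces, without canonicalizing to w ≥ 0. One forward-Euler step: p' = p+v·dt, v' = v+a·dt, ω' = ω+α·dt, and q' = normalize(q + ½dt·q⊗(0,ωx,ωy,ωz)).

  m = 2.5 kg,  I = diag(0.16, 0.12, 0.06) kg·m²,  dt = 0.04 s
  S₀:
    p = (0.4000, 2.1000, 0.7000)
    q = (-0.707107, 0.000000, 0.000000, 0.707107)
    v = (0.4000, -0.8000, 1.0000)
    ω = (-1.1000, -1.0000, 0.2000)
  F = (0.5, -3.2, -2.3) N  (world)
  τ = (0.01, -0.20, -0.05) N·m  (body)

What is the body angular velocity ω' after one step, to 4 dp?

ω' = (-1.1005, -1.0593, 0.1960)

(τ − ω×Iω)/I = (-0.0125, -1.4833, -0.1000)
ω + α·dt = (-1.1005, -1.0593, 0.1960)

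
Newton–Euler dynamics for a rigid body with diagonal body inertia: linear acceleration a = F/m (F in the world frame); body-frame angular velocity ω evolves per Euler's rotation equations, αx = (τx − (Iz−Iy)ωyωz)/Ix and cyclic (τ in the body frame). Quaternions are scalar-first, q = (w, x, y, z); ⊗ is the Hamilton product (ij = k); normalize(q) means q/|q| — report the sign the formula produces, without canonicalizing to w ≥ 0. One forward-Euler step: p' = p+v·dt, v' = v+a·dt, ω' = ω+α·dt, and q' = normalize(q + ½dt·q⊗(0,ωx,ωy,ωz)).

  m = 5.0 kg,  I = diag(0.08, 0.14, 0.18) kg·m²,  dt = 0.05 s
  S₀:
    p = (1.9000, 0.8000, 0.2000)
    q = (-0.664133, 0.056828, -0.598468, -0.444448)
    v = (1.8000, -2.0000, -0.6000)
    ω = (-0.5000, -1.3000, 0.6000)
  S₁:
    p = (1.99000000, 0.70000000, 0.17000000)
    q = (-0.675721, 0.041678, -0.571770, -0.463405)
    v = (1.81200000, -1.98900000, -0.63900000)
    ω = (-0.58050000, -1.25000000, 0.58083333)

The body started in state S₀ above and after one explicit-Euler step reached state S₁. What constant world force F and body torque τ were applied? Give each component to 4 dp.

F = (1.2000, 1.1000, -3.9000)
τ = (-0.1600, 0.1700, -0.0300)

Δω = ω₁−ω₀ = (-0.08050000, 0.05000000, -0.01916667)
I·α + gyro = (-0.1600, 0.1700, -0.0300)
v₁ − v₀ = (0.01200000, 0.01100000, -0.03900000)
F = m·Δv/dt = (1.2000, 1.1000, -3.9000)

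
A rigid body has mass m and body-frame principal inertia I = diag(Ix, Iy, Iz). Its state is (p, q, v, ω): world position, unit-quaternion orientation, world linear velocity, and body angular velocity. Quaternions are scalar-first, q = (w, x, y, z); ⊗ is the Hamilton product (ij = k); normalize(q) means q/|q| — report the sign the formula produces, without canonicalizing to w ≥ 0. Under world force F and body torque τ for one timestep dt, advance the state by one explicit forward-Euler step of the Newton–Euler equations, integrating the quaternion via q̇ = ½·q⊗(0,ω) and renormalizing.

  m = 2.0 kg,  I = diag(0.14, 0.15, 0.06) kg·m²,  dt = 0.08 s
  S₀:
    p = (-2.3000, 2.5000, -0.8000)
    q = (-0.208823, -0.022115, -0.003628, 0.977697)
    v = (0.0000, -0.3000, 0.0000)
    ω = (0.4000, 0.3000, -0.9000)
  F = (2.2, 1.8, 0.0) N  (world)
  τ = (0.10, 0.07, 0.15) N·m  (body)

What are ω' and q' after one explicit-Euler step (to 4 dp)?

ω' = (0.4433, 0.3527, -0.7016)
q' = (-0.1731, -0.0370, 0.0087, 0.9842)

angular accel α = (0.5407, 0.6587, 2.4800)
new body rate ω' = (0.4433, 0.3527, -0.7016)
2q̇ = q⊗(0,ω) = (0.8898617, -0.3735731, 0.3085284, 0.1827574)
q' = normalize(q + ½dt·q⊗(0,ω)) = (-0.1731, -0.0370, 0.0087, 0.9842)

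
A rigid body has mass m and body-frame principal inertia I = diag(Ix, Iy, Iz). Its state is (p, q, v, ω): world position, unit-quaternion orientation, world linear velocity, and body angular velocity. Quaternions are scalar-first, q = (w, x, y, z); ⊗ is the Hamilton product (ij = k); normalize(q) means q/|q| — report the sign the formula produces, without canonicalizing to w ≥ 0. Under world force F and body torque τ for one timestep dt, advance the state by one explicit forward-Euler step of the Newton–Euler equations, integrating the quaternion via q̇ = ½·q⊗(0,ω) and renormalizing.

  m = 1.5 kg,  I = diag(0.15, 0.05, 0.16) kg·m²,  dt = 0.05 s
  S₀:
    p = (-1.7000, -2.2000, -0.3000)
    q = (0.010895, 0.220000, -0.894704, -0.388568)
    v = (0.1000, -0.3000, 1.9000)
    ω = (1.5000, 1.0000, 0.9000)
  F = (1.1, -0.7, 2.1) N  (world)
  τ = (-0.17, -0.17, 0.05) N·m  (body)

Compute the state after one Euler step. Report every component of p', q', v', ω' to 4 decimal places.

p' = (-1.6950, -2.2150, -0.2050)
q' = (0.0337, 0.2097, -0.9128, -0.3488)
v' = (0.1367, -0.3233, 1.9700)
ω' = (1.4103, 0.8435, 0.9625)

(τ − ω×Iω)/I = (-1.7933, -3.1300, 1.2500)
ω + α·dt = (1.4103, 0.8435, 0.9625)
2q̇ = q⊗(0,ω) = (0.9144152, -0.4003231, -0.7699570, 1.5718615)
q + ½dt·q⊗(0,ω), renormalized = (0.0337, 0.2097, -0.9128, -0.3488)
a = (0.7333, -0.4667, 1.4000)
p' = p + v·dt = (-1.6950, -2.2150, -0.2050)
v' = v + a·dt = (0.1367, -0.3233, 1.9700)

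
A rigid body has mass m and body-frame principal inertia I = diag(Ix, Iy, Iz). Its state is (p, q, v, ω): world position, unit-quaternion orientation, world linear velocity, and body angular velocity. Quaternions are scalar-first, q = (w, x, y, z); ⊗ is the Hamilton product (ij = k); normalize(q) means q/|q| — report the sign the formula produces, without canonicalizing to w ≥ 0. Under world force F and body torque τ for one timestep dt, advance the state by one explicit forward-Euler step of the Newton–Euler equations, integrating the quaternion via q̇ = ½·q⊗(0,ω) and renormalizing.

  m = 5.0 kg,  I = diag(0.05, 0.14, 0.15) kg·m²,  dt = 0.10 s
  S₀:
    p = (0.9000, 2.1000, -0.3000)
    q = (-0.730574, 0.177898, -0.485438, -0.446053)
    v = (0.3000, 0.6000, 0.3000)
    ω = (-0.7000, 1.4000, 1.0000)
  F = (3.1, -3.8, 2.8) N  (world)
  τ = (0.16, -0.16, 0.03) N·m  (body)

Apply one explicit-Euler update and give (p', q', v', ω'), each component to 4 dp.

p' = p + v·dt = (0.9300, 2.1600, -0.2700)
v + (F/m)dt = (0.3620, 0.5240, 0.3560)
α = I⁻¹(τ − ω×Iω) = (2.9200, -1.6429, 0.7880)
new body rate ω' = (-0.4080, 1.2357, 1.0788)
2q̇ = q⊗(0,ω) = (1.2501948, 0.6504380, -0.8884645, -0.8213234)
q' = normalize(q + ½dt·q⊗(0,ω)) = (-0.6652, 0.2095, -0.5276, -0.4850)

p' = (0.9300, 2.1600, -0.2700)
q' = (-0.6652, 0.2095, -0.5276, -0.4850)
v' = (0.3620, 0.5240, 0.3560)
ω' = (-0.4080, 1.2357, 1.0788)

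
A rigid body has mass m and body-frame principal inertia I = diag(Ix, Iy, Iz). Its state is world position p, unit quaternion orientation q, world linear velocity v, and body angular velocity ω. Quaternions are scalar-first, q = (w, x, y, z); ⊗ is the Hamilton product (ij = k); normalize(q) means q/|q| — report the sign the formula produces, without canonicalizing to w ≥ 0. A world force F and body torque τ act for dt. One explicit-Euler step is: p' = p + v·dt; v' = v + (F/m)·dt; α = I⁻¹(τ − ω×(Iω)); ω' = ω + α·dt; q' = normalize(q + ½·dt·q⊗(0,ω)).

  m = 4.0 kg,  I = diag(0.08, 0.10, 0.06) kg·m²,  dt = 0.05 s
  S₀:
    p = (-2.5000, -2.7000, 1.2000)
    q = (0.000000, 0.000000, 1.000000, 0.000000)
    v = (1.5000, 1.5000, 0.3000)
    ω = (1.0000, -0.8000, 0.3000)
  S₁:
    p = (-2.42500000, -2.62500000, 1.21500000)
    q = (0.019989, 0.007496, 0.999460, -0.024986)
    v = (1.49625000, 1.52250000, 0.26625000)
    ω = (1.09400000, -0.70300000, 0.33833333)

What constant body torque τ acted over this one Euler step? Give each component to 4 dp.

ω₁ − ω₀ = (0.09400000, 0.09700000, 0.03833333)
applied torque τ = (0.1600, 0.2000, 0.0300)

τ = (0.1600, 0.2000, 0.0300)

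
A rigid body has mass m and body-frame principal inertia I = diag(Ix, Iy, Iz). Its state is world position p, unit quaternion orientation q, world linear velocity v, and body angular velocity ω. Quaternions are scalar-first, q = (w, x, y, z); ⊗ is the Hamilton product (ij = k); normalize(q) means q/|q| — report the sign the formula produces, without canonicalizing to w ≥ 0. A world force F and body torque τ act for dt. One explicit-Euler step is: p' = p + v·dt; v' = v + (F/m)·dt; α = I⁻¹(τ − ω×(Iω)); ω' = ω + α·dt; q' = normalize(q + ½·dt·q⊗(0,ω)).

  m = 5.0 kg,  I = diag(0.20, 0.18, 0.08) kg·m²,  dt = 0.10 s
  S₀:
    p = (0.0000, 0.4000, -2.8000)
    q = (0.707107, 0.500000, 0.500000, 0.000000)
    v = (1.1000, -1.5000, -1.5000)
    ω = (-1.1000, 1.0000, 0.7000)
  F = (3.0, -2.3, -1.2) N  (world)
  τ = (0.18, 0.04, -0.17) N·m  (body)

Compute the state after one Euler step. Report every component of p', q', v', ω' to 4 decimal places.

p' = (0.1100, 0.2500, -2.9500)
q' = (0.7072, 0.4770, 0.5161, 0.0770)
v' = (1.1600, -1.5460, -1.5240)
ω' = (-0.9750, 1.0736, 0.4600)

(τ − ω×Iω)/I = (1.2500, 0.7356, -2.4000)
ω' = ω + α·dt = (-0.9750, 1.0736, 0.4600)
2q̇ = q⊗(0,ω) = (0.0500000, -0.4278177, 0.3571070, 1.5449749)
q + ½dt·q⊗(0,ω), renormalized = (0.7072, 0.4770, 0.5161, 0.0770)
linear accel F/m = (0.6000, -0.4600, -0.2400)
p + v·dt = (0.1100, 0.2500, -2.9500)
v' = v + a·dt = (1.1600, -1.5460, -1.5240)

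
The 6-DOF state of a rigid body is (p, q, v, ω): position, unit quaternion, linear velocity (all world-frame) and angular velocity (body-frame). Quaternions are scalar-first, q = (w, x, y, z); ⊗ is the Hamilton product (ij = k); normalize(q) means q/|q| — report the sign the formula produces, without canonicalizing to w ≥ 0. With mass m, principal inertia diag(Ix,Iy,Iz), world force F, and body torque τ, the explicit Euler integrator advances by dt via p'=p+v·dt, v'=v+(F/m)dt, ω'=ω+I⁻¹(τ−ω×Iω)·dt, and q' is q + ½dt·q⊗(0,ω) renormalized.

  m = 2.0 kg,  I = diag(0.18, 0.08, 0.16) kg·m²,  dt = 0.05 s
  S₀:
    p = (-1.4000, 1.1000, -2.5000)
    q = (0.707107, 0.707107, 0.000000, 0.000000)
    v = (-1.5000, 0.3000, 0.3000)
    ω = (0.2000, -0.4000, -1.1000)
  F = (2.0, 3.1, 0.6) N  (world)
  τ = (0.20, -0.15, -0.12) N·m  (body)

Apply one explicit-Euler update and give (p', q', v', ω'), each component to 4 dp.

p' = (-1.4750, 1.1150, -2.4850)
q' = (0.7033, 0.7103, 0.0124, -0.0265)
v' = (-1.4500, 0.3775, 0.3150)
ω' = (0.2458, -0.4910, -1.1400)

linear accel F/m = (1.0000, 1.5500, 0.3000)
p + v·dt = (-1.4750, 1.1150, -2.4850)
new velocity v' = (-1.4500, 0.3775, 0.3150)
gyro term ω×Iω = (0.0352, -0.0044, 0.0080)
angular accel α = (0.9156, -1.8200, -0.8000)
ω + α·dt = (0.2458, -0.4910, -1.1400)
Hamilton product q⊗(0,ω) = (-0.1414214, 0.1414214, 0.4949749, -1.0606605)
q + ½dt·q⊗(0,ω), renormalized = (0.7033, 0.7103, 0.0124, -0.0265)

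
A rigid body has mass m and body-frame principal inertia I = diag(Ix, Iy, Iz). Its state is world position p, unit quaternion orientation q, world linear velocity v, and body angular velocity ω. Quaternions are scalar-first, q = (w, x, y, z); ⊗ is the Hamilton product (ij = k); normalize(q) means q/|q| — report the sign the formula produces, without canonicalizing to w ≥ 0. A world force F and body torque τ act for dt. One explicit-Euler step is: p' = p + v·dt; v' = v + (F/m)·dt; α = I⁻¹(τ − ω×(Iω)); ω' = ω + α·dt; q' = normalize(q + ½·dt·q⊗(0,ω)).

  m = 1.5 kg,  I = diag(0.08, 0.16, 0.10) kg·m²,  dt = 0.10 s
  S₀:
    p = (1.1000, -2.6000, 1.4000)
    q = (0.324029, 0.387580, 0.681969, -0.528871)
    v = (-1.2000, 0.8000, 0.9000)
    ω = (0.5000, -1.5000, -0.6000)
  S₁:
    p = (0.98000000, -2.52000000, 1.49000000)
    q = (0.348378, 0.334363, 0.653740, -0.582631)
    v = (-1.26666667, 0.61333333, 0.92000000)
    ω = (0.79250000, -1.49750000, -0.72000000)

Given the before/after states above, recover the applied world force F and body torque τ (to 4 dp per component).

F = (-1.0000, -2.8000, 0.3000)
τ = (0.1800, 0.0100, -0.1800)

velocity change Δv = (-0.06666667, -0.18666667, 0.02000000)
applied force F = (-1.0000, -2.8000, 0.3000)
Δω = ω₁−ω₀ = (0.29250000, 0.00250000, -0.12000000)
τ = I·(Δω/dt) + ω₀×(Iω₀) = (0.1800, 0.0100, -0.1800)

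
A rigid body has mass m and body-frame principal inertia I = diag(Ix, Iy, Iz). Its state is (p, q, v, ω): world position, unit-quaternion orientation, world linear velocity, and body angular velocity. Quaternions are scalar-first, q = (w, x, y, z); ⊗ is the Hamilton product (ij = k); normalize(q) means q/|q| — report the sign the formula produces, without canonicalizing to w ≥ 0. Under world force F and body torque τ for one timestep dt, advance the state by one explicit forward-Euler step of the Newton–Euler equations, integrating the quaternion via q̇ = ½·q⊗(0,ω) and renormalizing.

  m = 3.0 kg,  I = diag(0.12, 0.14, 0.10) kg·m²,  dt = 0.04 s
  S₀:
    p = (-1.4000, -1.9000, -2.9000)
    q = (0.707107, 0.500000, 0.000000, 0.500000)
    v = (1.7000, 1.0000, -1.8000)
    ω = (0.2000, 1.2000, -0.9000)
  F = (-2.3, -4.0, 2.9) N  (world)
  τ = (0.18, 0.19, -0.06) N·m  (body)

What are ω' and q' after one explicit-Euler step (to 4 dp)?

ω' = (0.2456, 1.2553, -0.9259)
q' = (0.7138, 0.4906, 0.0280, 0.4990)

α = I⁻¹(τ − ω×Iω) = (1.1400, 1.3829, -0.6480)
new body rate ω' = (0.2456, 1.2553, -0.9259)
2q̇ = q⊗(0,ω) = (0.3500000, -0.4585786, 1.3985284, -0.0363963)
updated quaternion q' = (0.7138, 0.4906, 0.0280, 0.4990)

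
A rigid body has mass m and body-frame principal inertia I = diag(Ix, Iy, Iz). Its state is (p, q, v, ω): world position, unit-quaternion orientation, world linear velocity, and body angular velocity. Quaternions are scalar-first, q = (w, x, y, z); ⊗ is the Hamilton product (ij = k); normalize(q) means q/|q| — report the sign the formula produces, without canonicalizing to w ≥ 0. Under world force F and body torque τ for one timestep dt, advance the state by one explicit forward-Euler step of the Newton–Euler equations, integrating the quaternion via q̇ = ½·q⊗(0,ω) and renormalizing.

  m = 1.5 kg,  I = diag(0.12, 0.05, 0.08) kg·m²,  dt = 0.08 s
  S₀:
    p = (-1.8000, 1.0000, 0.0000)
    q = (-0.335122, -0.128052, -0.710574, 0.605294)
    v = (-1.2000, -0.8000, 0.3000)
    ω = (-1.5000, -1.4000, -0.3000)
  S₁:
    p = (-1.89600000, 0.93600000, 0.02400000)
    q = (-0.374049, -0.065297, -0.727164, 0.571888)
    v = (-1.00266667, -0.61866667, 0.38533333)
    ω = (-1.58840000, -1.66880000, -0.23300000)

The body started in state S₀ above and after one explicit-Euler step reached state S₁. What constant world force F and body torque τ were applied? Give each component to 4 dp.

F = (3.7000, 3.4000, 1.6000)
τ = (-0.1200, -0.1500, -0.0800)

v₁ − v₀ = (0.19733333, 0.18133333, 0.08533333)
applied force F = (3.7000, 3.4000, 1.6000)
rate change Δω = (-0.08840000, -0.26880000, 0.06700000)
gyro term ω₀×Iω₀ = (0.0126, 0.0180, -0.1470)
applied torque τ = (-0.1200, -0.1500, -0.0800)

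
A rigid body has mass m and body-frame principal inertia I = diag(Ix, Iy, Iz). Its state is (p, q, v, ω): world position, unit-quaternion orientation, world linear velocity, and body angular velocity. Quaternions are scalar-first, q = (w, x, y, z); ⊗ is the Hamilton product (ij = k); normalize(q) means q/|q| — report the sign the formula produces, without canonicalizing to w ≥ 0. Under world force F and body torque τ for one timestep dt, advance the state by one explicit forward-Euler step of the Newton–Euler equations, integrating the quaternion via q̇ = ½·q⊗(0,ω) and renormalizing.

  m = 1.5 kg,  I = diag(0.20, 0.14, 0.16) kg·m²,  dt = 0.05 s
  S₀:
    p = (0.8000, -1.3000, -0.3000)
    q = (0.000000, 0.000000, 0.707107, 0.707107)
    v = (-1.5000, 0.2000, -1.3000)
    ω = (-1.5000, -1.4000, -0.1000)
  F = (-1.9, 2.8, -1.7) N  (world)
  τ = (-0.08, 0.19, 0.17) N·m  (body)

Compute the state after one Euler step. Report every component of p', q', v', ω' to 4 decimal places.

linear accel F/m = (-1.2667, 1.8667, -1.1333)
p' = p + v·dt = (0.7250, -1.2900, -0.3650)
v' = v + a·dt = (-1.5633, 0.2933, -1.3567)
precession coupling ω×(Iω) = (0.0028, 0.0060, -0.1260)
α = I⁻¹(τ − ω×Iω) = (-0.4140, 1.3143, 1.8500)
ω + α·dt = (-1.5207, -1.3343, -0.0075)
Hamilton product q⊗(0,ω) = (1.0606605, 0.9192391, -1.0606605, 1.0606605)
q + ½dt·q⊗(0,ω), renormalized = (0.0265, 0.0230, 0.6797, 0.7327)

p' = (0.7250, -1.2900, -0.3650)
q' = (0.0265, 0.0230, 0.6797, 0.7327)
v' = (-1.5633, 0.2933, -1.3567)
ω' = (-1.5207, -1.3343, -0.0075)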